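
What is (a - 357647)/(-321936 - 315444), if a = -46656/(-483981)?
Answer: 57698102017/102826603260 ≈ 0.56112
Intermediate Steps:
a = 15552/161327 (a = -46656*(-1/483981) = 15552/161327 ≈ 0.096400)
(a - 357647)/(-321936 - 315444) = (15552/161327 - 357647)/(-321936 - 315444) = -57698102017/161327/(-637380) = -57698102017/161327*(-1/637380) = 57698102017/102826603260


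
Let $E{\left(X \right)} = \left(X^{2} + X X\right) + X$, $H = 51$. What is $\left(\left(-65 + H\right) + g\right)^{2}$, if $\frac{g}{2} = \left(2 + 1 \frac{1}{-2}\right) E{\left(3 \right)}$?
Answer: $2401$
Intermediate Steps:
$E{\left(X \right)} = X + 2 X^{2}$ ($E{\left(X \right)} = \left(X^{2} + X^{2}\right) + X = 2 X^{2} + X = X + 2 X^{2}$)
$g = 63$ ($g = 2 \left(2 + 1 \frac{1}{-2}\right) 3 \left(1 + 2 \cdot 3\right) = 2 \left(2 + 1 \left(- \frac{1}{2}\right)\right) 3 \left(1 + 6\right) = 2 \left(2 - \frac{1}{2}\right) 3 \cdot 7 = 2 \cdot \frac{3}{2} \cdot 21 = 2 \cdot \frac{63}{2} = 63$)
$\left(\left(-65 + H\right) + g\right)^{2} = \left(\left(-65 + 51\right) + 63\right)^{2} = \left(-14 + 63\right)^{2} = 49^{2} = 2401$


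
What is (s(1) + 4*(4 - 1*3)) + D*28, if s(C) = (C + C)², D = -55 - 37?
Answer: -2568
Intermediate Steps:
D = -92
s(C) = 4*C² (s(C) = (2*C)² = 4*C²)
(s(1) + 4*(4 - 1*3)) + D*28 = (4*1² + 4*(4 - 1*3)) - 92*28 = (4*1 + 4*(4 - 3)) - 2576 = (4 + 4*1) - 2576 = (4 + 4) - 2576 = 8 - 2576 = -2568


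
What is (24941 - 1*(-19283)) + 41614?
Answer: 85838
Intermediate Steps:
(24941 - 1*(-19283)) + 41614 = (24941 + 19283) + 41614 = 44224 + 41614 = 85838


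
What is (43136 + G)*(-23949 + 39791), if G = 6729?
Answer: 789961330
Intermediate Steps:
(43136 + G)*(-23949 + 39791) = (43136 + 6729)*(-23949 + 39791) = 49865*15842 = 789961330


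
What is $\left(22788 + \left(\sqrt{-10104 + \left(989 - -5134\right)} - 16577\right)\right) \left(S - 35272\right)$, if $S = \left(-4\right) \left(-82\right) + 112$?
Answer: $-216341552 - 34832 i \sqrt{3981} \approx -2.1634 \cdot 10^{8} - 2.1977 \cdot 10^{6} i$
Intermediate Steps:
$S = 440$ ($S = 328 + 112 = 440$)
$\left(22788 + \left(\sqrt{-10104 + \left(989 - -5134\right)} - 16577\right)\right) \left(S - 35272\right) = \left(22788 + \left(\sqrt{-10104 + \left(989 - -5134\right)} - 16577\right)\right) \left(440 - 35272\right) = \left(22788 - \left(16577 - \sqrt{-10104 + \left(989 + 5134\right)}\right)\right) \left(-34832\right) = \left(22788 - \left(16577 - \sqrt{-10104 + 6123}\right)\right) \left(-34832\right) = \left(22788 - \left(16577 - \sqrt{-3981}\right)\right) \left(-34832\right) = \left(22788 - \left(16577 - i \sqrt{3981}\right)\right) \left(-34832\right) = \left(6211 + i \sqrt{3981}\right) \left(-34832\right) = -216341552 - 34832 i \sqrt{3981}$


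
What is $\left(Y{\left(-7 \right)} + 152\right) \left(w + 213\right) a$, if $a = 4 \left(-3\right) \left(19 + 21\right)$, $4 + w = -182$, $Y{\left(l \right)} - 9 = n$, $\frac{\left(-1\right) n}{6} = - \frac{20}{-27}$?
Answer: $-2028960$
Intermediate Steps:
$n = - \frac{40}{9}$ ($n = - 6 \left(- \frac{20}{-27}\right) = - 6 \left(\left(-20\right) \left(- \frac{1}{27}\right)\right) = \left(-6\right) \frac{20}{27} = - \frac{40}{9} \approx -4.4444$)
$Y{\left(l \right)} = \frac{41}{9}$ ($Y{\left(l \right)} = 9 - \frac{40}{9} = \frac{41}{9}$)
$w = -186$ ($w = -4 - 182 = -186$)
$a = -480$ ($a = \left(-12\right) 40 = -480$)
$\left(Y{\left(-7 \right)} + 152\right) \left(w + 213\right) a = \left(\frac{41}{9} + 152\right) \left(-186 + 213\right) \left(-480\right) = \frac{1409}{9} \cdot 27 \left(-480\right) = 4227 \left(-480\right) = -2028960$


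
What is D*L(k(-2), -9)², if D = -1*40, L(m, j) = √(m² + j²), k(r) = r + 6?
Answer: -3880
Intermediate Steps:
k(r) = 6 + r
L(m, j) = √(j² + m²)
D = -40
D*L(k(-2), -9)² = -(3240 + 40*(6 - 2)²) = -40*(√(81 + 4²))² = -40*(√(81 + 16))² = -40*(√97)² = -40*97 = -3880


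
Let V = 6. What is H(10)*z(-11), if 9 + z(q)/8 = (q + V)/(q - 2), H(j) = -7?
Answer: 6272/13 ≈ 482.46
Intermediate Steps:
z(q) = -72 + 8*(6 + q)/(-2 + q) (z(q) = -72 + 8*((q + 6)/(q - 2)) = -72 + 8*((6 + q)/(-2 + q)) = -72 + 8*(6 + q)/(-2 + q))
H(10)*z(-11) = -448*(3 - 1*(-11))/(-2 - 11) = -448*(3 + 11)/(-13) = -448*(-1)*14/13 = -7*(-896/13) = 6272/13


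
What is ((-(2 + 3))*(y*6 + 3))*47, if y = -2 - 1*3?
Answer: 6345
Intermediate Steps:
y = -5 (y = -2 - 3 = -5)
((-(2 + 3))*(y*6 + 3))*47 = ((-(2 + 3))*(-5*6 + 3))*47 = ((-1*5)*(-30 + 3))*47 = -5*(-27)*47 = 135*47 = 6345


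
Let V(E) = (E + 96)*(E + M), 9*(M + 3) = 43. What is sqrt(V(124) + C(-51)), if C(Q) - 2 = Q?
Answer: 13*sqrt(1471)/3 ≈ 166.20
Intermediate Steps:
M = 16/9 (M = -3 + (1/9)*43 = -3 + 43/9 = 16/9 ≈ 1.7778)
V(E) = (96 + E)*(16/9 + E) (V(E) = (E + 96)*(E + 16/9) = (96 + E)*(16/9 + E))
C(Q) = 2 + Q
sqrt(V(124) + C(-51)) = sqrt((512/3 + 124**2 + (880/9)*124) + (2 - 51)) = sqrt((512/3 + 15376 + 109120/9) - 49) = sqrt(249040/9 - 49) = sqrt(248599/9) = 13*sqrt(1471)/3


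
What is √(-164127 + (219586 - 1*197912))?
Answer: I*√142453 ≈ 377.43*I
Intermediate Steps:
√(-164127 + (219586 - 1*197912)) = √(-164127 + (219586 - 197912)) = √(-164127 + 21674) = √(-142453) = I*√142453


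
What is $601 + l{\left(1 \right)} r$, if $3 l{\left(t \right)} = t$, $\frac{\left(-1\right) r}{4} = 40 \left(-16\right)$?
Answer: $\frac{4363}{3} \approx 1454.3$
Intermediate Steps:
$r = 2560$ ($r = - 4 \cdot 40 \left(-16\right) = \left(-4\right) \left(-640\right) = 2560$)
$l{\left(t \right)} = \frac{t}{3}$
$601 + l{\left(1 \right)} r = 601 + \frac{1}{3} \cdot 1 \cdot 2560 = 601 + \frac{1}{3} \cdot 2560 = 601 + \frac{2560}{3} = \frac{4363}{3}$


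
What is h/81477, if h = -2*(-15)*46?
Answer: 460/27159 ≈ 0.016937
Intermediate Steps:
h = 1380 (h = 30*46 = 1380)
h/81477 = 1380/81477 = 1380*(1/81477) = 460/27159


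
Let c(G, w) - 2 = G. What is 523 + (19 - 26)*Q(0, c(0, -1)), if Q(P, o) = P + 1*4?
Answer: 495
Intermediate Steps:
c(G, w) = 2 + G
Q(P, o) = 4 + P (Q(P, o) = P + 4 = 4 + P)
523 + (19 - 26)*Q(0, c(0, -1)) = 523 + (19 - 26)*(4 + 0) = 523 - 7*4 = 523 - 28 = 495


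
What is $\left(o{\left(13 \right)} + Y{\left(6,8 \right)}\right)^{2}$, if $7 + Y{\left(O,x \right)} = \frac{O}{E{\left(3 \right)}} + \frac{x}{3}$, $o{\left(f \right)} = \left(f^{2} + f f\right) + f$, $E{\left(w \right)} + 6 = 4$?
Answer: $\frac{1062961}{9} \approx 1.1811 \cdot 10^{5}$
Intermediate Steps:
$E{\left(w \right)} = -2$ ($E{\left(w \right)} = -6 + 4 = -2$)
$o{\left(f \right)} = f + 2 f^{2}$ ($o{\left(f \right)} = \left(f^{2} + f^{2}\right) + f = 2 f^{2} + f = f + 2 f^{2}$)
$Y{\left(O,x \right)} = -7 - \frac{O}{2} + \frac{x}{3}$ ($Y{\left(O,x \right)} = -7 + \left(\frac{O}{-2} + \frac{x}{3}\right) = -7 + \left(O \left(- \frac{1}{2}\right) + x \frac{1}{3}\right) = -7 - \left(\frac{O}{2} - \frac{x}{3}\right) = -7 - \frac{O}{2} + \frac{x}{3}$)
$\left(o{\left(13 \right)} + Y{\left(6,8 \right)}\right)^{2} = \left(13 \left(1 + 2 \cdot 13\right) - \frac{22}{3}\right)^{2} = \left(13 \left(1 + 26\right) - \frac{22}{3}\right)^{2} = \left(13 \cdot 27 - \frac{22}{3}\right)^{2} = \left(351 - \frac{22}{3}\right)^{2} = \left(\frac{1031}{3}\right)^{2} = \frac{1062961}{9}$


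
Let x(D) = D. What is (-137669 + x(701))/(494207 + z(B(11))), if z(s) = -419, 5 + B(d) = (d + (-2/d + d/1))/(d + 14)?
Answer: -11414/41149 ≈ -0.27738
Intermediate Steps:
B(d) = -5 + (-2/d + 2*d)/(14 + d) (B(d) = -5 + (d + (-2/d + d/1))/(d + 14) = -5 + (d + (-2/d + d*1))/(14 + d) = -5 + (d + (-2/d + d))/(14 + d) = -5 + (d + (d - 2/d))/(14 + d) = -5 + (-2/d + 2*d)/(14 + d))
(-137669 + x(701))/(494207 + z(B(11))) = (-137669 + 701)/(494207 - 419) = -136968/493788 = -136968*1/493788 = -11414/41149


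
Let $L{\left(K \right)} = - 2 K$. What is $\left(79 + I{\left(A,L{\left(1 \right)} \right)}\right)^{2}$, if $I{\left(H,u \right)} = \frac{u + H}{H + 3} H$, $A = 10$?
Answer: $\frac{1225449}{169} \approx 7251.2$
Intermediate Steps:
$I{\left(H,u \right)} = \frac{H \left(H + u\right)}{3 + H}$ ($I{\left(H,u \right)} = \frac{H + u}{3 + H} H = \frac{H \left(H + u\right)}{3 + H}$)
$\left(79 + I{\left(A,L{\left(1 \right)} \right)}\right)^{2} = \left(79 + \frac{10 \left(10 - 2\right)}{3 + 10}\right)^{2} = \left(79 + \frac{10 \left(10 - 2\right)}{13}\right)^{2} = \left(79 + 10 \cdot \frac{1}{13} \cdot 8\right)^{2} = \left(79 + \frac{80}{13}\right)^{2} = \left(\frac{1107}{13}\right)^{2} = \frac{1225449}{169}$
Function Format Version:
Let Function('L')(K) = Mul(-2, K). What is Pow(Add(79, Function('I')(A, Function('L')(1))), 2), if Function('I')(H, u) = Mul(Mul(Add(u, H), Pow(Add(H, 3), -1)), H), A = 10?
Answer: Rational(1225449, 169) ≈ 7251.2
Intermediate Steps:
Function('I')(H, u) = Mul(H, Pow(Add(3, H), -1), Add(H, u)) (Function('I')(H, u) = Mul(Mul(Add(H, u), Pow(Add(3, H), -1)), H) = Mul(Mul(Pow(Add(3, H), -1), Add(H, u)), H) = Mul(H, Pow(Add(3, H), -1), Add(H, u)))
Pow(Add(79, Function('I')(A, Function('L')(1))), 2) = Pow(Add(79, Mul(10, Pow(Add(3, 10), -1), Add(10, Mul(-2, 1)))), 2) = Pow(Add(79, Mul(10, Pow(13, -1), Add(10, -2))), 2) = Pow(Add(79, Mul(10, Rational(1, 13), 8)), 2) = Pow(Add(79, Rational(80, 13)), 2) = Pow(Rational(1107, 13), 2) = Rational(1225449, 169)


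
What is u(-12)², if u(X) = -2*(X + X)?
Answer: 2304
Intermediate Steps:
u(X) = -4*X
u(-12)² = (-4*(-12))² = 48² = 2304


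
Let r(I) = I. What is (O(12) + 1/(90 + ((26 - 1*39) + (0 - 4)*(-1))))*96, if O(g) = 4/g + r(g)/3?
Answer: 11264/27 ≈ 417.19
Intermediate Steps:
O(g) = 4/g + g/3
(O(12) + 1/(90 + ((26 - 1*39) + (0 - 4)*(-1))))*96 = ((4/12 + (⅓)*12) + 1/(90 + ((26 - 1*39) + (0 - 4)*(-1))))*96 = ((4*(1/12) + 4) + 1/(90 + ((26 - 39) - 4*(-1))))*96 = ((⅓ + 4) + 1/(90 + (-13 + 4)))*96 = (13/3 + 1/(90 - 9))*96 = (13/3 + 1/81)*96 = (352/81)*96 = 11264/27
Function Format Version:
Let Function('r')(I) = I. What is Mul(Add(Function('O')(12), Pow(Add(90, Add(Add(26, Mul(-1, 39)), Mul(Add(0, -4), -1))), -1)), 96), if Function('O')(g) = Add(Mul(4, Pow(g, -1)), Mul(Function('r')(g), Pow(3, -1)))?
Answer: Rational(11264, 27) ≈ 417.19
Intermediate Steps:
Function('O')(g) = Add(Mul(4, Pow(g, -1)), Mul(Rational(1, 3), g)) (Function('O')(g) = Add(Mul(4, Pow(g, -1)), Mul(g, Pow(3, -1))) = Add(Mul(4, Pow(g, -1)), Mul(g, Rational(1, 3))) = Add(Mul(4, Pow(g, -1)), Mul(Rational(1, 3), g)))
Mul(Add(Function('O')(12), Pow(Add(90, Add(Add(26, Mul(-1, 39)), Mul(Add(0, -4), -1))), -1)), 96) = Mul(Add(Add(Mul(4, Pow(12, -1)), Mul(Rational(1, 3), 12)), Pow(Add(90, Add(Add(26, Mul(-1, 39)), Mul(Add(0, -4), -1))), -1)), 96) = Mul(Add(Add(Mul(4, Rational(1, 12)), 4), Pow(Add(90, Add(Add(26, -39), Mul(-4, -1))), -1)), 96) = Mul(Add(Add(Rational(1, 3), 4), Pow(Add(90, Add(-13, 4)), -1)), 96) = Mul(Add(Rational(13, 3), Pow(Add(90, -9), -1)), 96) = Mul(Add(Rational(13, 3), Pow(81, -1)), 96) = Mul(Add(Rational(13, 3), Rational(1, 81)), 96) = Mul(Rational(352, 81), 96) = Rational(11264, 27)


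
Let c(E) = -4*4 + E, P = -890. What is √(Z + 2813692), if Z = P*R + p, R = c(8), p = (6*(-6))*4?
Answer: 2*√705167 ≈ 1679.5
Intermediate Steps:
p = -144 (p = -36*4 = -144)
c(E) = -16 + E
R = -8 (R = -16 + 8 = -8)
Z = 6976 (Z = -890*(-8) - 144 = 7120 - 144 = 6976)
√(Z + 2813692) = √(6976 + 2813692) = √2820668 = 2*√705167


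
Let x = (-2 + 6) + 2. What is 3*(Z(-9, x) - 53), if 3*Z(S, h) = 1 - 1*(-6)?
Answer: -152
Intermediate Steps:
x = 6 (x = 4 + 2 = 6)
Z(S, h) = 7/3 (Z(S, h) = (1 - 1*(-6))/3 = (1 + 6)/3 = (⅓)*7 = 7/3)
3*(Z(-9, x) - 53) = 3*(7/3 - 53) = 3*(-152/3) = -152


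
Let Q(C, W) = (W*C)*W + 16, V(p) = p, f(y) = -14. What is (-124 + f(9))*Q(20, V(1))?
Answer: -4968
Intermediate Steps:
Q(C, W) = 16 + C*W² (Q(C, W) = (C*W)*W + 16 = C*W² + 16 = 16 + C*W²)
(-124 + f(9))*Q(20, V(1)) = (-124 - 14)*(16 + 20*1²) = -138*(16 + 20*1) = -138*(16 + 20) = -138*36 = -4968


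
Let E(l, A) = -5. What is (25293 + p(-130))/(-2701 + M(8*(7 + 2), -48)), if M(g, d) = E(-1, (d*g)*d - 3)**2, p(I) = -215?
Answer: -12539/1338 ≈ -9.3714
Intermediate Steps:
M(g, d) = 25 (M(g, d) = (-5)**2 = 25)
(25293 + p(-130))/(-2701 + M(8*(7 + 2), -48)) = (25293 - 215)/(-2701 + 25) = 25078/(-2676) = 25078*(-1/2676) = -12539/1338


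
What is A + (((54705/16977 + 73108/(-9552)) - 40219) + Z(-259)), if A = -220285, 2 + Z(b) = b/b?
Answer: -3520444218823/13513692 ≈ -2.6051e+5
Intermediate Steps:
Z(b) = -1 (Z(b) = -2 + b/b = -2 + 1 = -1)
A + (((54705/16977 + 73108/(-9552)) - 40219) + Z(-259)) = -220285 + (((54705/16977 + 73108/(-9552)) - 40219) - 1) = -220285 + (((54705*(1/16977) + 73108*(-1/9552)) - 40219) - 1) = -220285 + (((18235/5659 - 18277/2388) - 40219) - 1) = -220285 + ((-59884363/13513692 - 40219) - 1) = -220285 + (-543567062911/13513692 - 1) = -220285 - 543580576603/13513692 = -3520444218823/13513692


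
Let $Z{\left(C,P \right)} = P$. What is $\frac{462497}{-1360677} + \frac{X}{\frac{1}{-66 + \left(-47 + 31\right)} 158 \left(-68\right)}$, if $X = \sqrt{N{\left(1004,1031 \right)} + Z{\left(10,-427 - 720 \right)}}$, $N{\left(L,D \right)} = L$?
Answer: $- \frac{462497}{1360677} + \frac{41 i \sqrt{143}}{5372} \approx -0.3399 + 0.091267 i$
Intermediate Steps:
$X = i \sqrt{143}$ ($X = \sqrt{1004 - 1147} = \sqrt{-143} = i \sqrt{143} \approx 11.958 i$)
$\frac{462497}{-1360677} + \frac{X}{\frac{1}{-66 + \left(-47 + 31\right)} 158 \left(-68\right)} = \frac{462497}{-1360677} + \frac{i \sqrt{143}}{\frac{1}{-66 + \left(-47 + 31\right)} 158 \left(-68\right)} = 462497 \left(- \frac{1}{1360677}\right) + \frac{i \sqrt{143}}{\frac{1}{-66 - 16} \cdot 158 \left(-68\right)} = - \frac{462497}{1360677} + \frac{i \sqrt{143}}{\frac{1}{-82} \cdot 158 \left(-68\right)} = - \frac{462497}{1360677} + \frac{i \sqrt{143}}{\left(- \frac{1}{82}\right) 158 \left(-68\right)} = - \frac{462497}{1360677} + \frac{i \sqrt{143}}{\left(- \frac{79}{41}\right) \left(-68\right)} = - \frac{462497}{1360677} + \frac{i \sqrt{143}}{\frac{5372}{41}} = - \frac{462497}{1360677} + i \sqrt{143} \cdot \frac{41}{5372} = - \frac{462497}{1360677} + \frac{41 i \sqrt{143}}{5372}$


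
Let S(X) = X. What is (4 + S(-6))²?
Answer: 4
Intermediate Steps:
(4 + S(-6))² = (4 - 6)² = (-2)² = 4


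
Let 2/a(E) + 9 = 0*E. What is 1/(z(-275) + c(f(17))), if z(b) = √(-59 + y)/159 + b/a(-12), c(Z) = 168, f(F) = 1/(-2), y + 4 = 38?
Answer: 142129782/199763408701 - 3180*I/199763408701 ≈ 0.00071149 - 1.5919e-8*I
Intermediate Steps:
y = 34 (y = -4 + 38 = 34)
f(F) = -½
a(E) = -2/9 (a(E) = 2/(-9 + 0*E) = 2/(-9 + 0) = 2/(-9) = 2*(-⅑) = -2/9)
z(b) = -9*b/2 + 5*I/159 (z(b) = √(-59 + 34)/159 + b/(-2/9) = √(-25)*(1/159) + b*(-9/2) = (5*I)*(1/159) - 9*b/2 = 5*I/159 - 9*b/2 = -9*b/2 + 5*I/159)
1/(z(-275) + c(f(17))) = 1/((-9/2*(-275) + 5*I/159) + 168) = 1/((2475/2 + 5*I/159) + 168) = 1/(2811/2 + 5*I/159) = 101124*(2811/2 - 5*I/159)/199763408701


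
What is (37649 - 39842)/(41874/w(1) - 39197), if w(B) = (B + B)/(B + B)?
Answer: -2193/2677 ≈ -0.81920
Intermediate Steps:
w(B) = 1 (w(B) = (2*B)/((2*B)) = (2*B)*(1/(2*B)) = 1)
(37649 - 39842)/(41874/w(1) - 39197) = (37649 - 39842)/(41874/1 - 39197) = -2193/(41874*1 - 39197) = -2193/(41874 - 39197) = -2193/2677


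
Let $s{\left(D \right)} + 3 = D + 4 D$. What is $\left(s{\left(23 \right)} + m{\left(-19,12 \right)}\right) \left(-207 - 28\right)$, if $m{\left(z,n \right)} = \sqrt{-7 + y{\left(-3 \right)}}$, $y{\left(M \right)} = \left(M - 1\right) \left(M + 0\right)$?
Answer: $-26320 - 235 \sqrt{5} \approx -26845.0$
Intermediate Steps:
$y{\left(M \right)} = M \left(-1 + M\right)$ ($y{\left(M \right)} = \left(-1 + M\right) M = M \left(-1 + M\right)$)
$s{\left(D \right)} = -3 + 5 D$ ($s{\left(D \right)} = -3 + \left(D + 4 D\right) = -3 + 5 D$)
$m{\left(z,n \right)} = \sqrt{5}$ ($m{\left(z,n \right)} = \sqrt{-7 - 3 \left(-1 - 3\right)} = \sqrt{-7 - -12} = \sqrt{-7 + 12} = \sqrt{5}$)
$\left(s{\left(23 \right)} + m{\left(-19,12 \right)}\right) \left(-207 - 28\right) = \left(\left(-3 + 5 \cdot 23\right) + \sqrt{5}\right) \left(-207 - 28\right) = \left(\left(-3 + 115\right) + \sqrt{5}\right) \left(-235\right) = \left(112 + \sqrt{5}\right) \left(-235\right) = -26320 - 235 \sqrt{5}$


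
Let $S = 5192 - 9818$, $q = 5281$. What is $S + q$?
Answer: $655$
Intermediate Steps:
$S = -4626$
$S + q = -4626 + 5281 = 655$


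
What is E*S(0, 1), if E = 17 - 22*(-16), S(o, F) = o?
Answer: 0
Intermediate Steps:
E = 369 (E = 17 + 352 = 369)
E*S(0, 1) = 369*0 = 0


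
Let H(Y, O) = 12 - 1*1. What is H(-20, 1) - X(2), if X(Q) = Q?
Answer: 9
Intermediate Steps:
H(Y, O) = 11 (H(Y, O) = 12 - 1 = 11)
H(-20, 1) - X(2) = 11 - 1*2 = 11 - 2 = 9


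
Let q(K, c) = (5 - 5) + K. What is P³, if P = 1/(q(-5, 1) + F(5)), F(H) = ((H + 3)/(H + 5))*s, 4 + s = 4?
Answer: -1/125 ≈ -0.0080000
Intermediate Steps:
s = 0 (s = -4 + 4 = 0)
F(H) = 0 (F(H) = ((H + 3)/(H + 5))*0 = ((3 + H)/(5 + H))*0 = 0)
q(K, c) = K (q(K, c) = 0 + K = K)
P = -⅕ (P = 1/(-5 + 0) = 1/(-5) = -⅕ ≈ -0.20000)
P³ = (-⅕)³ = -1/125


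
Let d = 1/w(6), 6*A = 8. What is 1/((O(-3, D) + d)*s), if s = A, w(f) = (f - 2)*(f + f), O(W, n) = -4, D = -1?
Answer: -36/191 ≈ -0.18848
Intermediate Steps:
w(f) = 2*f*(-2 + f) (w(f) = (-2 + f)*(2*f) = 2*f*(-2 + f))
A = 4/3 (A = (⅙)*8 = 4/3 ≈ 1.3333)
s = 4/3 ≈ 1.3333
d = 1/48 (d = 1/(2*6*(-2 + 6)) = 1/(2*6*4) = 1/48 ≈ 0.020833)
1/((O(-3, D) + d)*s) = 1/((-4 + 1/48)*(4/3)) = 1/(-191/48*4/3) = 1/(-191/36) = -36/191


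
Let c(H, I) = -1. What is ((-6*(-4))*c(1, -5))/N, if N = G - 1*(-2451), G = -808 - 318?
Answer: -24/1325 ≈ -0.018113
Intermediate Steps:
G = -1126
N = 1325 (N = -1126 - 1*(-2451) = -1126 + 2451 = 1325)
((-6*(-4))*c(1, -5))/N = (-6*(-4)*(-1))/1325 = (24*(-1))*(1/1325) = -24*1/1325 = -24/1325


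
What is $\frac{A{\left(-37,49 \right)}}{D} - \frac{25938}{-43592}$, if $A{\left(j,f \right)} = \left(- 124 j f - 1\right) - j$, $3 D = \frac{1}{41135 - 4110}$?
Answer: $\frac{544354916926569}{21796} \approx 2.4975 \cdot 10^{10}$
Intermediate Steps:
$D = \frac{1}{111075}$ ($D = \frac{1}{3 \left(41135 - 4110\right)} = \frac{1}{3 \cdot 37025} = \frac{1}{3} \cdot \frac{1}{37025} = \frac{1}{111075} \approx 9.0029 \cdot 10^{-6}$)
$A{\left(j,f \right)} = -1 - j - 124 f j$ ($A{\left(j,f \right)} = \left(- 124 f j - 1\right) - j = \left(-1 - 124 f j\right) - j = -1 - j - 124 f j$)
$\frac{A{\left(-37,49 \right)}}{D} - \frac{25938}{-43592} = \left(-1 - -37 - 6076 \left(-37\right)\right) \frac{1}{\frac{1}{111075}} - \frac{25938}{-43592} = \left(-1 + 37 + 224812\right) 111075 - - \frac{12969}{21796} = 224848 \cdot 111075 + \frac{12969}{21796} = 24974991600 + \frac{12969}{21796} = \frac{544354916926569}{21796}$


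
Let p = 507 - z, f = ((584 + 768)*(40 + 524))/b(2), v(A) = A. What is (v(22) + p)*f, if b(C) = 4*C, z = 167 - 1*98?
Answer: 43845360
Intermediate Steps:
z = 69 (z = 167 - 98 = 69)
f = 95316 (f = ((584 + 768)*(40 + 524))/((4*2)) = (1352*564)/8 = 762528*(1/8) = 95316)
p = 438 (p = 507 - 1*69 = 507 - 69 = 438)
(v(22) + p)*f = (22 + 438)*95316 = 460*95316 = 43845360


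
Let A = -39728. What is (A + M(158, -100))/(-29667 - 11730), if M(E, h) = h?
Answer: 13276/13799 ≈ 0.96210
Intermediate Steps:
(A + M(158, -100))/(-29667 - 11730) = (-39728 - 100)/(-29667 - 11730) = -39828/(-41397) = -39828*(-1/41397) = 13276/13799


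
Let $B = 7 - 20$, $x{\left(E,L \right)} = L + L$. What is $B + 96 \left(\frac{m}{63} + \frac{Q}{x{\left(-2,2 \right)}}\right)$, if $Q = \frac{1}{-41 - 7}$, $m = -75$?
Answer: $- \frac{1789}{14} \approx -127.79$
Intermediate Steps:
$x{\left(E,L \right)} = 2 L$
$B = -13$
$Q = - \frac{1}{48}$ ($Q = \frac{1}{-48} = - \frac{1}{48} \approx -0.020833$)
$B + 96 \left(\frac{m}{63} + \frac{Q}{x{\left(-2,2 \right)}}\right) = -13 + 96 \left(- \frac{75}{63} - \frac{1}{48 \cdot 2 \cdot 2}\right) = -13 + 96 \left(\left(-75\right) \frac{1}{63} - \frac{1}{48 \cdot 4}\right) = -13 + 96 \left(- \frac{25}{21} - \frac{1}{192}\right) = -13 + 96 \left(- \frac{1607}{1344}\right) = -13 - \frac{1607}{14} = - \frac{1789}{14}$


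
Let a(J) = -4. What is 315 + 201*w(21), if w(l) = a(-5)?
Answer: -489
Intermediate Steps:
w(l) = -4
315 + 201*w(21) = 315 + 201*(-4) = 315 - 804 = -489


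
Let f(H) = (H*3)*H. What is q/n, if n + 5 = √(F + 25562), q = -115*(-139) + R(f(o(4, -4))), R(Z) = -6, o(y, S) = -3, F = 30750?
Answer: 79895/56287 + 31958*√14078/56287 ≈ 68.786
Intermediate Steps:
f(H) = 3*H² (f(H) = (3*H)*H = 3*H²)
q = 15979 (q = -115*(-139) - 6 = 15985 - 6 = 15979)
n = -5 + 2*√14078 (n = -5 + √(30750 + 25562) = -5 + √56312 = -5 + 2*√14078 ≈ 232.30)
q/n = 15979/(-5 + 2*√14078)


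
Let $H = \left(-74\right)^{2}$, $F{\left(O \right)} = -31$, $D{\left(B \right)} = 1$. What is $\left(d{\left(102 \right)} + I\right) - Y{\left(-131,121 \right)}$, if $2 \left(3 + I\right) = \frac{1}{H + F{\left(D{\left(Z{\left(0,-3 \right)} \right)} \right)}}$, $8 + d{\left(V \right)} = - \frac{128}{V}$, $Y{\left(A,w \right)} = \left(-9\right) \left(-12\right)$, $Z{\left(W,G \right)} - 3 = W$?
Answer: $- \frac{22262773}{185130} \approx -120.25$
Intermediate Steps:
$Z{\left(W,G \right)} = 3 + W$
$Y{\left(A,w \right)} = 108$
$H = 5476$
$d{\left(V \right)} = -8 - \frac{128}{V}$
$I = - \frac{32669}{10890}$ ($I = -3 + \frac{1}{2 \left(5476 - 31\right)} = -3 + \frac{1}{2 \cdot 5445} = -3 + \frac{1}{2} \cdot \frac{1}{5445} = -3 + \frac{1}{10890} = - \frac{32669}{10890} \approx -2.9999$)
$\left(d{\left(102 \right)} + I\right) - Y{\left(-131,121 \right)} = \left(\left(-8 - \frac{128}{102}\right) - \frac{32669}{10890}\right) - 108 = \left(\left(-8 - \frac{64}{51}\right) - \frac{32669}{10890}\right) - 108 = \left(- \frac{472}{51} - \frac{32669}{10890}\right) - 108 = - \frac{2268733}{185130} - 108 = - \frac{22262773}{185130}$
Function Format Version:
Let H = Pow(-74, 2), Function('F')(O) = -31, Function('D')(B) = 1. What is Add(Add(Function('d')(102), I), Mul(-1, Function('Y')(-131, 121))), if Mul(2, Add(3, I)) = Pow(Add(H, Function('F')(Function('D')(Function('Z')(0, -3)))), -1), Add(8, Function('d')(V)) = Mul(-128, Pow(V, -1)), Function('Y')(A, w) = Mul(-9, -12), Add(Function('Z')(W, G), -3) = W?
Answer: Rational(-22262773, 185130) ≈ -120.25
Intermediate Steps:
Function('Z')(W, G) = Add(3, W)
Function('Y')(A, w) = 108
H = 5476
Function('d')(V) = Add(-8, Mul(-128, Pow(V, -1)))
I = Rational(-32669, 10890) (I = Add(-3, Mul(Rational(1, 2), Pow(Add(5476, -31), -1))) = Add(-3, Mul(Rational(1, 2), Pow(5445, -1))) = Add(-3, Mul(Rational(1, 2), Rational(1, 5445))) = Add(-3, Rational(1, 10890)) = Rational(-32669, 10890) ≈ -2.9999)
Add(Add(Function('d')(102), I), Mul(-1, Function('Y')(-131, 121))) = Add(Add(Add(-8, Mul(-128, Pow(102, -1))), Rational(-32669, 10890)), Mul(-1, 108)) = Add(Add(Add(-8, Mul(-128, Rational(1, 102))), Rational(-32669, 10890)), -108) = Add(Add(Add(-8, Rational(-64, 51)), Rational(-32669, 10890)), -108) = Add(Add(Rational(-472, 51), Rational(-32669, 10890)), -108) = Add(Rational(-2268733, 185130), -108) = Rational(-22262773, 185130)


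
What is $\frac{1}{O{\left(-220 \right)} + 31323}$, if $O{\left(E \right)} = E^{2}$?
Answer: $\frac{1}{79723} \approx 1.2543 \cdot 10^{-5}$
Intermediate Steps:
$\frac{1}{O{\left(-220 \right)} + 31323} = \frac{1}{\left(-220\right)^{2} + 31323} = \frac{1}{48400 + 31323} = \frac{1}{79723}$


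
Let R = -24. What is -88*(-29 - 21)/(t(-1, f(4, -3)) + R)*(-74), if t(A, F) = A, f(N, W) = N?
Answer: 13024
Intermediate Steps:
-88*(-29 - 21)/(t(-1, f(4, -3)) + R)*(-74) = -88*(-29 - 21)/(-1 - 24)*(-74) = -(-4400)/(-25)*(-74) = -(-4400)*(-1)/25*(-74) = -88*2*(-74) = -176*(-74) = 13024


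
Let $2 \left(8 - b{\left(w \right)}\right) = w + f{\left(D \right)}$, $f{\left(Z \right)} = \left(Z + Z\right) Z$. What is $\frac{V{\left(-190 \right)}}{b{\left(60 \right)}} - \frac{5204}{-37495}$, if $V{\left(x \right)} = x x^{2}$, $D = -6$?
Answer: $\frac{128589253416}{1087355} \approx 1.1826 \cdot 10^{5}$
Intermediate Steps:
$f{\left(Z \right)} = 2 Z^{2}$ ($f{\left(Z \right)} = 2 Z Z = 2 Z^{2}$)
$V{\left(x \right)} = x^{3}$
$b{\left(w \right)} = -28 - \frac{w}{2}$ ($b{\left(w \right)} = 8 - \frac{w + 2 \left(-6\right)^{2}}{2} = 8 - \frac{w + 2 \cdot 36}{2} = 8 - \frac{w + 72}{2} = 8 - \frac{72 + w}{2} = 8 - \left(36 + \frac{w}{2}\right) = -28 - \frac{w}{2}$)
$\frac{V{\left(-190 \right)}}{b{\left(60 \right)}} - \frac{5204}{-37495} = \frac{\left(-190\right)^{3}}{-28 - 30} - \frac{5204}{-37495} = - \frac{6859000}{-28 - 30} - - \frac{5204}{37495} = - \frac{6859000}{-58} + \frac{5204}{37495} = \left(-6859000\right) \left(- \frac{1}{58}\right) + \frac{5204}{37495} = \frac{3429500}{29} + \frac{5204}{37495} = \frac{128589253416}{1087355}$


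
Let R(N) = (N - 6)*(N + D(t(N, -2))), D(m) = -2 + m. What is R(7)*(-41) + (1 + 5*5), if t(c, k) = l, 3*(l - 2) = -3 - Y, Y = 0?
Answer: -220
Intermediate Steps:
l = 1 (l = 2 + (-3 - 1*0)/3 = 2 + (-3 + 0)/3 = 2 + (1/3)*(-3) = 2 - 1 = 1)
t(c, k) = 1
R(N) = (-1 + N)*(-6 + N) (R(N) = (N - 6)*(N + (-2 + 1)) = (-6 + N)*(N - 1) = (-6 + N)*(-1 + N) = (-1 + N)*(-6 + N))
R(7)*(-41) + (1 + 5*5) = (6 + 7**2 - 7*7)*(-41) + (1 + 5*5) = (6 + 49 - 49)*(-41) + (1 + 25) = 6*(-41) + 26 = -246 + 26 = -220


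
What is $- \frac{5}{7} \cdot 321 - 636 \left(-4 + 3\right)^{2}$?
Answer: $- \frac{6057}{7} \approx -865.29$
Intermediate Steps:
$- \frac{5}{7} \cdot 321 - 636 \left(-4 + 3\right)^{2} = \left(-5\right) \frac{1}{7} \cdot 321 - 636 \left(-1\right)^{2} = \left(- \frac{5}{7}\right) 321 - 636 = - \frac{1605}{7} - 636 = - \frac{6057}{7}$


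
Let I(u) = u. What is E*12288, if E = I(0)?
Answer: 0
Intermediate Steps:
E = 0
E*12288 = 0*12288 = 0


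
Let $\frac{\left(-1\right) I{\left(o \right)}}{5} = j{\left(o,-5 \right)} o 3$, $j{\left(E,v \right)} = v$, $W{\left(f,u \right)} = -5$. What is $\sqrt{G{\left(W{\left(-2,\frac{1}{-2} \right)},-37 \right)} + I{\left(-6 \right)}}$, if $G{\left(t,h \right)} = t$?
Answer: $i \sqrt{455} \approx 21.331 i$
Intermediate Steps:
$I{\left(o \right)} = 75 o$ ($I{\left(o \right)} = - 5 - 5 o 3 = - 5 \left(- 15 o\right) = 75 o$)
$\sqrt{G{\left(W{\left(-2,\frac{1}{-2} \right)},-37 \right)} + I{\left(-6 \right)}} = \sqrt{-5 + 75 \left(-6\right)} = \sqrt{-5 - 450} = \sqrt{-455} = i \sqrt{455}$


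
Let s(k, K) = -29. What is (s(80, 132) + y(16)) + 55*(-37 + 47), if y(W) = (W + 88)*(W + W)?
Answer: 3849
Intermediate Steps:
y(W) = 2*W*(88 + W) (y(W) = (88 + W)*(2*W) = 2*W*(88 + W))
(s(80, 132) + y(16)) + 55*(-37 + 47) = (-29 + 2*16*(88 + 16)) + 55*(-37 + 47) = (-29 + 2*16*104) + 55*10 = (-29 + 3328) + 550 = 3299 + 550 = 3849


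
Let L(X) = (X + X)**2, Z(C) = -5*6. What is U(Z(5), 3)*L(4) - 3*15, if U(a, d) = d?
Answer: 147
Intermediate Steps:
Z(C) = -30
L(X) = 4*X**2 (L(X) = (2*X)**2 = 4*X**2)
U(Z(5), 3)*L(4) - 3*15 = 3*(4*4**2) - 3*15 = 3*(4*16) - 45 = 3*64 - 45 = 192 - 45 = 147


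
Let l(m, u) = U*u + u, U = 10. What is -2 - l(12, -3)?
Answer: 31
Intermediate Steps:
l(m, u) = 11*u (l(m, u) = 10*u + u = 11*u)
-2 - l(12, -3) = -2 - 11*(-3) = -2 - 1*(-33) = -2 + 33 = 31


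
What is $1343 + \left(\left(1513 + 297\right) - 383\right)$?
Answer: $2770$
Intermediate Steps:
$1343 + \left(\left(1513 + 297\right) - 383\right) = 1343 + \left(1810 - 383\right) = 1343 + 1427 = 2770$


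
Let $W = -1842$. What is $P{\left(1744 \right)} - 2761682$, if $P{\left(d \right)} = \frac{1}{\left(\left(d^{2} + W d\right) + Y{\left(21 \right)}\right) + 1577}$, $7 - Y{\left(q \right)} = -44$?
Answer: $- \frac{467508575689}{169284} \approx -2.7617 \cdot 10^{6}$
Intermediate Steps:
$Y{\left(q \right)} = 51$ ($Y{\left(q \right)} = 7 - -44 = 7 + 44 = 51$)
$P{\left(d \right)} = \frac{1}{1628 + d^{2} - 1842 d}$ ($P{\left(d \right)} = \frac{1}{\left(\left(d^{2} - 1842 d\right) + 51\right) + 1577} = \frac{1}{\left(51 + d^{2} - 1842 d\right) + 1577} = \frac{1}{1628 + d^{2} - 1842 d}$)
$P{\left(1744 \right)} - 2761682 = \frac{1}{1628 + 1744^{2} - 3212448} - 2761682 = \frac{1}{1628 + 3041536 - 3212448} - 2761682 = \frac{1}{-169284} - 2761682 = - \frac{1}{169284} - 2761682 = - \frac{467508575689}{169284}$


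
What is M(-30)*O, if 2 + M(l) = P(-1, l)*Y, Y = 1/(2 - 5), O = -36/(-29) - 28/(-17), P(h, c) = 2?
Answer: -11392/1479 ≈ -7.7025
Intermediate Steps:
O = 1424/493 (O = -36*(-1/29) - 28*(-1/17) = 36/29 + 28/17 = 1424/493 ≈ 2.8884)
Y = -⅓ (Y = 1/(-3) = -⅓ ≈ -0.33333)
M(l) = -8/3 (M(l) = -2 + 2*(-⅓) = -2 - ⅔ = -8/3)
M(-30)*O = -8/3*1424/493 = -11392/1479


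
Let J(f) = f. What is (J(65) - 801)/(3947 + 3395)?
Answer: -368/3671 ≈ -0.10025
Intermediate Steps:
(J(65) - 801)/(3947 + 3395) = (65 - 801)/(3947 + 3395) = -736/7342 = -736*1/7342 = -368/3671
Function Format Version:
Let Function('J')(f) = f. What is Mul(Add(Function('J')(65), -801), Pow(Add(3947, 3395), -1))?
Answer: Rational(-368, 3671) ≈ -0.10025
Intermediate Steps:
Mul(Add(Function('J')(65), -801), Pow(Add(3947, 3395), -1)) = Mul(Add(65, -801), Pow(Add(3947, 3395), -1)) = Mul(-736, Pow(7342, -1)) = Mul(-736, Rational(1, 7342)) = Rational(-368, 3671)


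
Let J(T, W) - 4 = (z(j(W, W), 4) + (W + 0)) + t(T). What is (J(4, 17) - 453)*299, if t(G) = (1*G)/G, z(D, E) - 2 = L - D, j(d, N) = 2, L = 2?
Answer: -128271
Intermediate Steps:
z(D, E) = 4 - D (z(D, E) = 2 + (2 - D) = 4 - D)
t(G) = 1 (t(G) = G/G = 1)
J(T, W) = 7 + W (J(T, W) = 4 + (((4 - 1*2) + (W + 0)) + 1) = 4 + (((4 - 2) + W) + 1) = 4 + ((2 + W) + 1) = 4 + (3 + W) = 7 + W)
(J(4, 17) - 453)*299 = ((7 + 17) - 453)*299 = (24 - 453)*299 = -429*299 = -128271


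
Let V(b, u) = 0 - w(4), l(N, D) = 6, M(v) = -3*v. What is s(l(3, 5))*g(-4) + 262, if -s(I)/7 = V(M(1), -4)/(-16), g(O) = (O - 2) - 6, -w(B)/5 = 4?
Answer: 157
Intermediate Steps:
w(B) = -20 (w(B) = -5*4 = -20)
g(O) = -8 + O (g(O) = (-2 + O) - 6 = -8 + O)
V(b, u) = 20 (V(b, u) = 0 - 1*(-20) = 0 + 20 = 20)
s(I) = 35/4 (s(I) = -140/(-16) = -140*(-1)/16 = -7*(-5/4) = 35/4)
s(l(3, 5))*g(-4) + 262 = 35*(-8 - 4)/4 + 262 = (35/4)*(-12) + 262 = -105 + 262 = 157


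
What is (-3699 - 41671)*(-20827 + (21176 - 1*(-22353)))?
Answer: -1029989740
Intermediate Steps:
(-3699 - 41671)*(-20827 + (21176 - 1*(-22353))) = -45370*(-20827 + (21176 + 22353)) = -45370*(-20827 + 43529) = -45370*22702 = -1029989740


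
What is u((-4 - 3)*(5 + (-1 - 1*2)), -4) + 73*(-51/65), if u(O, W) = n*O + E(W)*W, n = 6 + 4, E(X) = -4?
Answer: -11783/65 ≈ -181.28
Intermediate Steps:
n = 10
u(O, W) = -4*W + 10*O (u(O, W) = 10*O - 4*W = -4*W + 10*O)
u((-4 - 3)*(5 + (-1 - 1*2)), -4) + 73*(-51/65) = (-4*(-4) + 10*((-4 - 3)*(5 + (-1 - 1*2)))) + 73*(-51/65) = (16 + 10*(-7*(5 + (-1 - 2)))) + 73*(-51*1/65) = (16 + 10*(-7*(5 - 3))) + 73*(-51/65) = (16 + 10*(-7*2)) - 3723/65 = (16 + 10*(-14)) - 3723/65 = (16 - 140) - 3723/65 = -124 - 3723/65 = -11783/65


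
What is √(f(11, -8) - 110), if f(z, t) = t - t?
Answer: I*√110 ≈ 10.488*I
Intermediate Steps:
f(z, t) = 0
√(f(11, -8) - 110) = √(0 - 110) = √(-110) = I*√110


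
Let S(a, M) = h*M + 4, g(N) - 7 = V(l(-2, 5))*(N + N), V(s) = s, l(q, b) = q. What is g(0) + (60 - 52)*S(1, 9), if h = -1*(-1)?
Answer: 111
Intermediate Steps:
h = 1
g(N) = 7 - 4*N (g(N) = 7 - 2*(N + N) = 7 - 4*N)
S(a, M) = 4 + M (S(a, M) = 1*M + 4 = M + 4 = 4 + M)
g(0) + (60 - 52)*S(1, 9) = (7 - 4*0) + (60 - 52)*(4 + 9) = (7 + 0) + 8*13 = 7 + 104 = 111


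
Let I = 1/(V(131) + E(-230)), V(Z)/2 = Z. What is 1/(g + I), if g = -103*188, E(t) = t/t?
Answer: -263/5092731 ≈ -5.1642e-5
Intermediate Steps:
V(Z) = 2*Z
E(t) = 1
g = -19364
I = 1/263 (I = 1/(2*131 + 1) = 1/(262 + 1) = 1/263 ≈ 0.0038023)
1/(g + I) = 1/(-19364 + 1/263) = 1/(-5092731/263) = -263/5092731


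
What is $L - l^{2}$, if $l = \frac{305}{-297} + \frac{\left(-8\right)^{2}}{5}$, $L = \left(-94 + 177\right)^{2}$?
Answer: $\frac{14886139736}{2205225} \approx 6750.4$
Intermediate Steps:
$L = 6889$ ($L = 83^{2} = 6889$)
$l = \frac{17483}{1485}$ ($l = 305 \left(- \frac{1}{297}\right) + 64 \cdot \frac{1}{5} = - \frac{305}{297} + \frac{64}{5} = \frac{17483}{1485} \approx 11.773$)
$L - l^{2} = 6889 - \left(\frac{17483}{1485}\right)^{2} = 6889 - \frac{305655289}{2205225} = \frac{14886139736}{2205225}$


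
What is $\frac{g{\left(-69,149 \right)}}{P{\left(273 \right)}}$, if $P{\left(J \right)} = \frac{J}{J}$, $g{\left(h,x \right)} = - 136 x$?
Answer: $-20264$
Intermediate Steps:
$P{\left(J \right)} = 1$
$\frac{g{\left(-69,149 \right)}}{P{\left(273 \right)}} = \frac{\left(-136\right) 149}{1} = \left(-20264\right) 1 = -20264$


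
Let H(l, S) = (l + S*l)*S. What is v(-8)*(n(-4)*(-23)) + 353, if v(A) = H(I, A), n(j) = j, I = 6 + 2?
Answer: 41569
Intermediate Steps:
I = 8
H(l, S) = S*(l + S*l)
v(A) = 8*A*(1 + A) (v(A) = A*8*(1 + A) = 8*A*(1 + A))
v(-8)*(n(-4)*(-23)) + 353 = (8*(-8)*(1 - 8))*(-4*(-23)) + 353 = (8*(-8)*(-7))*92 + 353 = 448*92 + 353 = 41216 + 353 = 41569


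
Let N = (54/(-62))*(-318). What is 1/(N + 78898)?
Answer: 31/2454424 ≈ 1.2630e-5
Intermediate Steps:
N = 8586/31 (N = (54*(-1/62))*(-318) = -27/31*(-318) = 8586/31 ≈ 276.97)
1/(N + 78898) = 1/(8586/31 + 78898) = 1/(2454424/31) = 31/2454424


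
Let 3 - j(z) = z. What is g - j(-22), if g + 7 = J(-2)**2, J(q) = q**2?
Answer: -16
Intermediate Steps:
j(z) = 3 - z
g = 9 (g = -7 + ((-2)**2)**2 = -7 + 4**2 = -7 + 16 = 9)
g - j(-22) = 9 - (3 - 1*(-22)) = 9 - (3 + 22) = 9 - 1*25 = 9 - 25 = -16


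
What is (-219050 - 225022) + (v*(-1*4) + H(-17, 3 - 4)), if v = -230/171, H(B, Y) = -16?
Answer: -75938128/171 ≈ -4.4408e+5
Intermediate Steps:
v = -230/171 (v = -230*1/171 = -230/171 ≈ -1.3450)
(-219050 - 225022) + (v*(-1*4) + H(-17, 3 - 4)) = (-219050 - 225022) + (-(-230)*4/171 - 16) = -444072 + (-230/171*(-4) - 16) = -444072 + (920/171 - 16) = -444072 - 1816/171 = -75938128/171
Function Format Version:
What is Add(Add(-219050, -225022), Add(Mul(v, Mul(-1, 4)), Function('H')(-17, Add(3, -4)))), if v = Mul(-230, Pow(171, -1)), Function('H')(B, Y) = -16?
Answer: Rational(-75938128, 171) ≈ -4.4408e+5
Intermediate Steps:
v = Rational(-230, 171) (v = Mul(-230, Rational(1, 171)) = Rational(-230, 171) ≈ -1.3450)
Add(Add(-219050, -225022), Add(Mul(v, Mul(-1, 4)), Function('H')(-17, Add(3, -4)))) = Add(Add(-219050, -225022), Add(Mul(Rational(-230, 171), Mul(-1, 4)), -16)) = Add(-444072, Add(Mul(Rational(-230, 171), -4), -16)) = Add(-444072, Add(Rational(920, 171), -16)) = Add(-444072, Rational(-1816, 171)) = Rational(-75938128, 171)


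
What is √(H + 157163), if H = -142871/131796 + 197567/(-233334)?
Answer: √12742597799683935344511/284745258 ≈ 396.44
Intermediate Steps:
H = -3298622347/1708471548 (H = -142871*1/131796 + 197567*(-1/233334) = -142871/131796 - 197567/233334 = -3298622347/1708471548 ≈ -1.9307)
√(H + 157163) = √(-3298622347/1708471548 + 157163) = √(268505215275977/1708471548) = √12742597799683935344511/284745258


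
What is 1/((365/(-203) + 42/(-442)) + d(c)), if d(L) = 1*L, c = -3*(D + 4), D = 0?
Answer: -44863/623284 ≈ -0.071978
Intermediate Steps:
c = -12 (c = -3*(0 + 4) = -3*4 = -12)
d(L) = L
1/((365/(-203) + 42/(-442)) + d(c)) = 1/((365/(-203) + 42/(-442)) - 12) = 1/((365*(-1/203) + 42*(-1/442)) - 12) = 1/((-365/203 - 21/221) - 12) = 1/(-84928/44863 - 12) = 1/(-623284/44863) = -44863/623284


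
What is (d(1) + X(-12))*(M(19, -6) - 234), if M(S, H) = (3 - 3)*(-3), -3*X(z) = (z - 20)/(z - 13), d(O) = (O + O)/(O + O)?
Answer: -3354/25 ≈ -134.16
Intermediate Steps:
d(O) = 1 (d(O) = (2*O)/((2*O)) = (2*O)*(1/(2*O)) = 1)
X(z) = -(-20 + z)/(3*(-13 + z)) (X(z) = -(z - 20)/(3*(z - 13)) = -(-20 + z)/(3*(-13 + z)))
M(S, H) = 0 (M(S, H) = 0*(-3) = 0)
(d(1) + X(-12))*(M(19, -6) - 234) = (1 + (20 - 1*(-12))/(3*(-13 - 12)))*(0 - 234) = (1 + (⅓)*(20 + 12)/(-25))*(-234) = (1 + (⅓)*(-1/25)*32)*(-234) = (1 - 32/75)*(-234) = (43/75)*(-234) = -3354/25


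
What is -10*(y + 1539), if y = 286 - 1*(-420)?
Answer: -22450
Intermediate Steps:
y = 706 (y = 286 + 420 = 706)
-10*(y + 1539) = -10*(706 + 1539) = -10*2245 = -22450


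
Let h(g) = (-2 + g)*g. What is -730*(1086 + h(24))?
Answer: -1178220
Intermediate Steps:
h(g) = g*(-2 + g)
-730*(1086 + h(24)) = -730*(1086 + 24*(-2 + 24)) = -730*(1086 + 24*22) = -730*(1086 + 528) = -730*1614 = -1178220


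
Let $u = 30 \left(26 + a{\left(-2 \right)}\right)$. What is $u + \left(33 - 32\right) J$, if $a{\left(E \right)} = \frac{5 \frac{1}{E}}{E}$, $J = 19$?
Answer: $\frac{1673}{2} \approx 836.5$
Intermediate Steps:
$a{\left(E \right)} = \frac{5}{E^{2}}$
$u = \frac{1635}{2}$ ($u = 30 \left(26 + \frac{5}{4}\right) = 30 \cdot \frac{109}{4} = \frac{1635}{2} \approx 817.5$)
$u + \left(33 - 32\right) J = \frac{1635}{2} + \left(33 - 32\right) 19 = \frac{1635}{2} + 1 \cdot 19 = \frac{1635}{2} + 19 = \frac{1673}{2}$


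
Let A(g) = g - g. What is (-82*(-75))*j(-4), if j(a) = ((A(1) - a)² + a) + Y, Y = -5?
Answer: 43050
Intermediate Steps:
A(g) = 0
j(a) = -5 + a + a² (j(a) = ((0 - a)² + a) - 5 = ((-a)² + a) - 5 = (a² + a) - 5 = (a + a²) - 5 = -5 + a + a²)
(-82*(-75))*j(-4) = (-82*(-75))*(-5 - 4 + (-4)²) = 6150*(-5 - 4 + 16) = 6150*7 = 43050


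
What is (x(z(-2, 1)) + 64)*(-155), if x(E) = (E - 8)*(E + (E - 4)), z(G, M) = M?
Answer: -12090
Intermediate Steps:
x(E) = (-8 + E)*(-4 + 2*E) (x(E) = (-8 + E)*(E + (-4 + E)) = (-8 + E)*(-4 + 2*E))
(x(z(-2, 1)) + 64)*(-155) = ((32 - 20*1 + 2*1²) + 64)*(-155) = ((32 - 20 + 2*1) + 64)*(-155) = ((32 - 20 + 2) + 64)*(-155) = (14 + 64)*(-155) = 78*(-155) = -12090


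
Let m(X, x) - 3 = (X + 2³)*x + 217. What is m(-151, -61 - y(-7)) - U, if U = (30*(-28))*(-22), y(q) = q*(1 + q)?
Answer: -3531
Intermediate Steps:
m(X, x) = 220 + x*(8 + X) (m(X, x) = 3 + ((X + 2³)*x + 217) = 3 + ((X + 8)*x + 217) = 3 + ((8 + X)*x + 217) = 3 + (x*(8 + X) + 217) = 3 + (217 + x*(8 + X)) = 220 + x*(8 + X))
U = 18480 (U = -840*(-22) = 18480)
m(-151, -61 - y(-7)) - U = (220 + 8*(-61 - (-7)*(1 - 7)) - 151*(-61 - (-7)*(1 - 7))) - 1*18480 = (220 + 8*(-61 - (-7)*(-6)) - 151*(-61 - (-7)*(-6))) - 18480 = (220 + 8*(-61 - 1*42) - 151*(-61 - 1*42)) - 18480 = (220 + 8*(-61 - 42) - 151*(-61 - 42)) - 18480 = (220 + 8*(-103) - 151*(-103)) - 18480 = (220 - 824 + 15553) - 18480 = 14949 - 18480 = -3531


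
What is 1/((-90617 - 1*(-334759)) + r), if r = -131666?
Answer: 1/112476 ≈ 8.8908e-6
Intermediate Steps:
1/((-90617 - 1*(-334759)) + r) = 1/((-90617 - 1*(-334759)) - 131666) = 1/((-90617 + 334759) - 131666) = 1/(244142 - 131666) = 1/112476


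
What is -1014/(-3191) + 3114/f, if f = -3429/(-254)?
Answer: 2211214/9573 ≈ 230.98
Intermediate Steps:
f = 27/2 (f = -3429*(-1/254) = 27/2 ≈ 13.500)
-1014/(-3191) + 3114/f = -1014/(-3191) + 3114/(27/2) = -1014*(-1/3191) + 3114*(2/27) = 1014/3191 + 692/3 = 2211214/9573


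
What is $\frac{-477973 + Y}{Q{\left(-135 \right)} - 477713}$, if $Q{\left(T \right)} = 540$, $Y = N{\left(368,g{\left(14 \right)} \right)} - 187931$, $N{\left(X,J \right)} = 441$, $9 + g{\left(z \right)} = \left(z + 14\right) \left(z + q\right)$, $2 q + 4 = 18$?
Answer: $\frac{665463}{477173} \approx 1.3946$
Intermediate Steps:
$q = 7$ ($q = -2 + \frac{1}{2} \cdot 18 = -2 + 9 = 7$)
$g{\left(z \right)} = -9 + \left(7 + z\right) \left(14 + z\right)$ ($g{\left(z \right)} = -9 + \left(z + 14\right) \left(z + 7\right) = -9 + \left(14 + z\right) \left(7 + z\right) = -9 + \left(7 + z\right) \left(14 + z\right)$)
$Y = -187490$ ($Y = 441 - 187931 = -187490$)
$\frac{-477973 + Y}{Q{\left(-135 \right)} - 477713} = \frac{-477973 - 187490}{540 - 477713} = - \frac{665463}{-477173} = \left(-665463\right) \left(- \frac{1}{477173}\right) = \frac{665463}{477173}$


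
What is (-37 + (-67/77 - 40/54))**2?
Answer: 6443593984/4322241 ≈ 1490.8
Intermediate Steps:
(-37 + (-67/77 - 40/54))**2 = (-37 + (-67*1/77 - 40*1/54))**2 = (-37 + (-67/77 - 20/27))**2 = (-37 - 3349/2079)**2 = (-80272/2079)**2 = 6443593984/4322241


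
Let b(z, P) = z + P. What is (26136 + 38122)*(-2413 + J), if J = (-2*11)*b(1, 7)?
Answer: -166363962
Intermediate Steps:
b(z, P) = P + z
J = -176 (J = (-2*11)*(7 + 1) = -22*8 = -176)
(26136 + 38122)*(-2413 + J) = (26136 + 38122)*(-2413 - 176) = 64258*(-2589) = -166363962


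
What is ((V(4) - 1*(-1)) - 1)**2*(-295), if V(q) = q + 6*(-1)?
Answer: -1180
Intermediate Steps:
V(q) = -6 + q (V(q) = q - 6 = -6 + q)
((V(4) - 1*(-1)) - 1)**2*(-295) = (((-6 + 4) - 1*(-1)) - 1)**2*(-295) = ((-2 + 1) - 1)**2*(-295) = (-1 - 1)**2*(-295) = (-2)**2*(-295) = 4*(-295) = -1180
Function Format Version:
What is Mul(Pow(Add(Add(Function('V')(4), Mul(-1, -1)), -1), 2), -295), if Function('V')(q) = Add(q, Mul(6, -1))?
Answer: -1180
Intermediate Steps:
Function('V')(q) = Add(-6, q) (Function('V')(q) = Add(q, -6) = Add(-6, q))
Mul(Pow(Add(Add(Function('V')(4), Mul(-1, -1)), -1), 2), -295) = Mul(Pow(Add(Add(Add(-6, 4), Mul(-1, -1)), -1), 2), -295) = Mul(Pow(Add(Add(-2, 1), -1), 2), -295) = Mul(Pow(Add(-1, -1), 2), -295) = Mul(Pow(-2, 2), -295) = Mul(4, -295) = -1180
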